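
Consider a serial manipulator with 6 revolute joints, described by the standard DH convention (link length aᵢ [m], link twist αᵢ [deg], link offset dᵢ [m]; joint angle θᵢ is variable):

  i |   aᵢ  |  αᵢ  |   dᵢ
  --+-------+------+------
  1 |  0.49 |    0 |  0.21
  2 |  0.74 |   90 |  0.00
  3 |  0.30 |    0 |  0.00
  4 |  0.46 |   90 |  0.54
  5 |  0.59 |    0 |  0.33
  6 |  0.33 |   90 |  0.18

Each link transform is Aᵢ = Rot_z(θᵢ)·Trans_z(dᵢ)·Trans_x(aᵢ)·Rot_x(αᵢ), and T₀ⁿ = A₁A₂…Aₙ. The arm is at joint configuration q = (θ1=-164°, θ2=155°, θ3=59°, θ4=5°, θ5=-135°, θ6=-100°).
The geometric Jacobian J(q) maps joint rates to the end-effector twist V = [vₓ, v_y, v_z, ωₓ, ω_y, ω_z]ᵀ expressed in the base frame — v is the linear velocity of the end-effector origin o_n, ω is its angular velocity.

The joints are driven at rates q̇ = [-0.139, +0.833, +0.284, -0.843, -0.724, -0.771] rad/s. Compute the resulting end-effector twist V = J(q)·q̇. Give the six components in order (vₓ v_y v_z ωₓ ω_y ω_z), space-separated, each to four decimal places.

0.0750 0.3638 -0.0847 -1.2397 0.7623 1.3494

o_n = [0.7403, -0.7249, 0.1119]
J₁: ẑ×o_n = [0.7249, 0.7403, -0.0000], ω = ẑ
J2: z=[0.0000, 0.0000, 1.0000] o=[-0.4710, -0.1351, 0.2100] → [0.5899, 1.2113, -0.0000, 0.0000, 0.0000, 1.0000]
J3: z=[-0.1564, -0.9877, 0.0000] o=[0.2599, -0.2508, 0.2100] → [0.0969, -0.0153, 0.5487, -0.1564, -0.9877, 0.0000]
J4: z=[-0.1564, -0.9877, 0.0000] o=[0.4125, -0.2750, 0.4672] → [0.3508, -0.0556, 0.3942, -0.1564, -0.9877, 0.0000]
J5: z=[0.8877, -0.1406, -0.4384] o=[0.5272, -0.8399, 0.8806] → [0.1585, 0.5889, 0.1320, 0.8877, -0.1406, -0.4384]
J6: z=[0.8877, -0.1406, -0.4384] o=[0.7048, -0.4456, 0.3610] → [-0.0874, 0.2055, -0.2430, 0.8877, -0.1406, -0.4384]
V = J·q̇ = [0.0750, 0.3638, -0.0847, -1.2397, 0.7623, 1.3494]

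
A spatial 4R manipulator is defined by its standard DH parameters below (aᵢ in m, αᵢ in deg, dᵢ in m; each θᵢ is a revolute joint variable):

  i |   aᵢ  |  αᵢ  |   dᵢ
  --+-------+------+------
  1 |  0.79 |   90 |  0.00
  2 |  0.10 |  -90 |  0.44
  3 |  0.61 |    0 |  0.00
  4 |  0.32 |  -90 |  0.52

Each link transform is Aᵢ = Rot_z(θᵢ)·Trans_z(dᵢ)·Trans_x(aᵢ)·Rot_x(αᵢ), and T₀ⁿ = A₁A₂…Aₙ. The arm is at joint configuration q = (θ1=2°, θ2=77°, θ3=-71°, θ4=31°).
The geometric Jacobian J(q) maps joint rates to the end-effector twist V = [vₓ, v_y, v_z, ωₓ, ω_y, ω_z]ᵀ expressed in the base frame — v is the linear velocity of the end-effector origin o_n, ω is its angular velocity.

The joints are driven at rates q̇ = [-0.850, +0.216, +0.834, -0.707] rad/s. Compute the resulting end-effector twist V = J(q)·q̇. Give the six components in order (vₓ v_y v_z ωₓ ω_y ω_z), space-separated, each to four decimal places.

o_n = [0.4481, -1.2076, 0.6468]
J₁: ẑ×o_n = [1.2076, 0.4481, -0.0000], ω = ẑ
J2: z=[0.0349, -0.9994, 0.0000] o=[0.7895, 0.0276, 0.0000] → [-0.6464, -0.0226, -0.3844, 0.0349, -0.9994, 0.0000]
J3: z=[-0.9738, -0.0340, 0.2250] o=[0.8274, -0.4114, 0.0974] → [0.1604, 0.4496, 0.7624, -0.9738, -0.0340, 0.2250]
J4: z=[-0.9738, -0.0340, 0.2250] o=[0.8921, -0.9862, 0.2909] → [0.0377, 0.2466, 0.2004, -0.9738, -0.0340, 0.2250]
V = J·q̇ = [-1.0589, -0.1851, 0.4111, -0.1161, -0.2202, -0.8214]

-1.0589 -0.1851 0.4111 -0.1161 -0.2202 -0.8214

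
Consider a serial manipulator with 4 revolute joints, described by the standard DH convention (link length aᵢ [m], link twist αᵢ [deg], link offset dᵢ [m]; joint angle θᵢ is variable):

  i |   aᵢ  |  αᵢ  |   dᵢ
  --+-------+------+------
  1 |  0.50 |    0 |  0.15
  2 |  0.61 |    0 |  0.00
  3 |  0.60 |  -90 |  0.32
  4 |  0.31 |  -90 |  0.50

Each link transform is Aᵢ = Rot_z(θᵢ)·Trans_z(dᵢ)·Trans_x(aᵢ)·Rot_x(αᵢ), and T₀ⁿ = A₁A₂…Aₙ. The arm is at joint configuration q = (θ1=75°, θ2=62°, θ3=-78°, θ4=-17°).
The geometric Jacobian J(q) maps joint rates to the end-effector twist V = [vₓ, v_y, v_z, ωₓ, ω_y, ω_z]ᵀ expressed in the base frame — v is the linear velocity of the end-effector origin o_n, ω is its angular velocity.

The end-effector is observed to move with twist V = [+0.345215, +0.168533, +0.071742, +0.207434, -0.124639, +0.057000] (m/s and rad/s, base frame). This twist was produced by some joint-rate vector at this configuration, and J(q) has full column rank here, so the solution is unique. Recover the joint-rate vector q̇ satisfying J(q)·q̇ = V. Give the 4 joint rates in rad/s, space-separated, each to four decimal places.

o_n = [-0.2836, 1.9249, 0.5606]
J₁: ẑ×o_n = [-1.9249, -0.2836, 0.0000], ω = ẑ
J2: z=[0.0000, 0.0000, 1.0000] o=[0.1294, 0.4830, 0.1500] → [-1.4419, -0.4130, 0.0000, 0.0000, 0.0000, 1.0000]
J3: z=[0.0000, 0.0000, 1.0000] o=[-0.3167, 0.8990, 0.1500] → [-1.0259, 0.0331, 0.0000, 0.0000, 0.0000, 1.0000]
J4: z=[-0.8572, 0.5150, 0.0000] o=[-0.0077, 1.4133, 0.4700] → [0.0467, 0.0777, -0.2965, -0.8572, 0.5150, 0.0000]
q̇ = J⁺·V = [-0.4010, -0.1310, 0.5890, -0.2420]

-0.4010 -0.1310 0.5890 -0.2420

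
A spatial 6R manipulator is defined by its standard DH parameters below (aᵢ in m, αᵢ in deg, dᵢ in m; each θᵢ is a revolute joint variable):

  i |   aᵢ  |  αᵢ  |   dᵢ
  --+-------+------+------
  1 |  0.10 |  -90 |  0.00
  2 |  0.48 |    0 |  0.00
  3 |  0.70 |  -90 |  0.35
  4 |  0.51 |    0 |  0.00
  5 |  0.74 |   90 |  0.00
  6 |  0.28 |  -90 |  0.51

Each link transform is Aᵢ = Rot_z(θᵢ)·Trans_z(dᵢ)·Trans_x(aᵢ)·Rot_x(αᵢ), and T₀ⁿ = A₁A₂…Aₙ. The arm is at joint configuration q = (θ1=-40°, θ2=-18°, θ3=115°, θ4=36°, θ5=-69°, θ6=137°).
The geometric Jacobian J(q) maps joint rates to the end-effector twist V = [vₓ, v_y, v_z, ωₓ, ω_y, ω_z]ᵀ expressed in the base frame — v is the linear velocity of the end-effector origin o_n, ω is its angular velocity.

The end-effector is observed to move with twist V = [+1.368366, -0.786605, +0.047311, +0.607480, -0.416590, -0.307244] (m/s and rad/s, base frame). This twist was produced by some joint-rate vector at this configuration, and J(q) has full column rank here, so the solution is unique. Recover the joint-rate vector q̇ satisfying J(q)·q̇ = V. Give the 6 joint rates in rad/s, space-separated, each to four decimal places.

o_n = [0.6559, 0.4541, -1.1025]
J₁: ẑ×o_n = [-0.4541, 0.6559, 0.0000], ω = ẑ
J2: z=[0.6428, 0.7660, 0.0000] o=[0.0766, -0.0643, 0.0000] → [-0.8446, 0.7087, -0.1105, 0.6428, 0.7660, 0.0000]
J3: z=[0.6428, 0.7660, 0.0000] o=[0.4263, -0.3577, 0.1483] → [-0.9582, 0.8040, 0.3460, 0.6428, 0.7660, 0.0000]
J4: z=[-0.7603, 0.6380, 0.1219] o=[0.5859, -0.0348, -0.5465] → [-0.4144, -0.4143, -0.4163, -0.7603, 0.6380, 0.1219]
J5: z=[-0.7603, 0.6380, 0.1219] o=[0.3547, -0.2321, -0.9560] → [-0.1771, -0.0747, -0.7139, -0.7603, 0.6380, 0.1219]
J6: z=[0.5899, 0.5998, 0.5406] o=[0.5559, 0.1253, -1.5720] → [0.1038, -0.2229, 0.1340, 0.5899, 0.5998, 0.5406]
q̇ = J⁺·V = [-0.6820, 0.1080, -0.7470, -0.9500, 0.2680, 0.8470]

-0.6820 0.1080 -0.7470 -0.9500 0.2680 0.8470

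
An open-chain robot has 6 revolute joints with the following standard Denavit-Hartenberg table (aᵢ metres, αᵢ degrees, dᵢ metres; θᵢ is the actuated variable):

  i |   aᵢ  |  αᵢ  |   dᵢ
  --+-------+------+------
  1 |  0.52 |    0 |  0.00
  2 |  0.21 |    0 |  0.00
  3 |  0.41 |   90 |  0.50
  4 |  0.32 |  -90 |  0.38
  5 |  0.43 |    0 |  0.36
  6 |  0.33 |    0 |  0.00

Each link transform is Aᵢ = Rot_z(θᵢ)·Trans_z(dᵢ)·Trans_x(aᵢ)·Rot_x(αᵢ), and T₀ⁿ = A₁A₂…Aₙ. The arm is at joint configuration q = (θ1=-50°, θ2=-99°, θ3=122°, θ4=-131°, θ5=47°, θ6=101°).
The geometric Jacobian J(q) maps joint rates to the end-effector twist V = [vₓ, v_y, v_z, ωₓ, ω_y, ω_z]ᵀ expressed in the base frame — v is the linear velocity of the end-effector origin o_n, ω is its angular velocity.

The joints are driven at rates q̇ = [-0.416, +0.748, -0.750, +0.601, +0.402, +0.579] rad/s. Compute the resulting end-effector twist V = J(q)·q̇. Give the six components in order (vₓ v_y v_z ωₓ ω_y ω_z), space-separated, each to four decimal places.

o_n = [0.6164, -0.6192, 0.0122]
J₁: ẑ×o_n = [0.6192, 0.6164, -0.0000], ω = ẑ
J2: z=[0.0000, 0.0000, 1.0000] o=[0.3342, -0.3983, 0.0000] → [0.2209, 0.2821, -0.0000, 0.0000, 0.0000, 1.0000]
J3: z=[0.0000, 0.0000, 1.0000] o=[0.1542, -0.5065, 0.0000] → [0.1127, 0.4621, -0.0000, 0.0000, 0.0000, 1.0000]
J4: z=[-0.4540, -0.8910, 0.0000] o=[0.5196, -0.6926, 0.5000] → [0.4346, -0.2215, 0.0530, -0.4540, -0.8910, 0.0000]
J5: z=[0.6725, -0.3426, -0.6561] o=[0.1600, -0.9359, 0.2585] → [0.2921, -0.1338, 0.3693, 0.6725, -0.3426, -0.6561]
J6: z=[0.6725, -0.3426, -0.6561] o=[0.3734, -0.6917, -0.1990] → [-0.0248, -0.3014, 0.1320, 0.6725, -0.3426, -0.6561]
V = J·q̇ = [0.1874, -0.7534, 0.2567, 0.3868, -0.8716, -1.0616]

0.1874 -0.7534 0.2567 0.3868 -0.8716 -1.0616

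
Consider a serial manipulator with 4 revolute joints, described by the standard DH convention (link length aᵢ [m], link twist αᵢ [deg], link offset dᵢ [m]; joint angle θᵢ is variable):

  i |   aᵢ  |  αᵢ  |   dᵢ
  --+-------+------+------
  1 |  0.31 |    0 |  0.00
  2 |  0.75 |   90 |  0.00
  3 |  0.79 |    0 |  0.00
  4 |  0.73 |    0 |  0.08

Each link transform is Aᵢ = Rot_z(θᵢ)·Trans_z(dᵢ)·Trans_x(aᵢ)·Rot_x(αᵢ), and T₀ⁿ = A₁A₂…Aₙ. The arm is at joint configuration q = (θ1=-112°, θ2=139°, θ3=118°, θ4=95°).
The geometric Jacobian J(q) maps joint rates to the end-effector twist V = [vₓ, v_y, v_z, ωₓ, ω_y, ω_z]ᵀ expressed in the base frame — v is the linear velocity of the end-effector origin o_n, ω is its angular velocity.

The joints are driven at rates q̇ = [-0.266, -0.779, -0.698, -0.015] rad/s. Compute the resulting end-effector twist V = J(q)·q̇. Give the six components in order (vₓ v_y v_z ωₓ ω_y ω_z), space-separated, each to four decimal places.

o_n = [-0.2875, -0.4645, 0.2999]
J₁: ẑ×o_n = [0.4645, -0.2875, 0.0000], ω = ẑ
J2: z=[0.0000, 0.0000, 1.0000] o=[-0.1161, -0.2874, 0.0000] → [0.1771, -0.1714, 0.0000, 0.0000, 0.0000, 1.0000]
J3: z=[0.4540, -0.8910, 0.0000] o=[0.5521, 0.0531, 0.0000] → [-0.2673, -0.1362, -0.9831, 0.4540, -0.8910, 0.0000]
J4: z=[0.4540, -0.8910, 0.0000] o=[0.2217, -0.1153, 0.6975] → [0.3543, 0.1805, -0.6122, 0.4540, -0.8910, 0.0000]
V = J·q̇ = [-0.0803, 0.3023, 0.6954, -0.3237, 0.6353, -1.0450]

-0.0803 0.3023 0.6954 -0.3237 0.6353 -1.0450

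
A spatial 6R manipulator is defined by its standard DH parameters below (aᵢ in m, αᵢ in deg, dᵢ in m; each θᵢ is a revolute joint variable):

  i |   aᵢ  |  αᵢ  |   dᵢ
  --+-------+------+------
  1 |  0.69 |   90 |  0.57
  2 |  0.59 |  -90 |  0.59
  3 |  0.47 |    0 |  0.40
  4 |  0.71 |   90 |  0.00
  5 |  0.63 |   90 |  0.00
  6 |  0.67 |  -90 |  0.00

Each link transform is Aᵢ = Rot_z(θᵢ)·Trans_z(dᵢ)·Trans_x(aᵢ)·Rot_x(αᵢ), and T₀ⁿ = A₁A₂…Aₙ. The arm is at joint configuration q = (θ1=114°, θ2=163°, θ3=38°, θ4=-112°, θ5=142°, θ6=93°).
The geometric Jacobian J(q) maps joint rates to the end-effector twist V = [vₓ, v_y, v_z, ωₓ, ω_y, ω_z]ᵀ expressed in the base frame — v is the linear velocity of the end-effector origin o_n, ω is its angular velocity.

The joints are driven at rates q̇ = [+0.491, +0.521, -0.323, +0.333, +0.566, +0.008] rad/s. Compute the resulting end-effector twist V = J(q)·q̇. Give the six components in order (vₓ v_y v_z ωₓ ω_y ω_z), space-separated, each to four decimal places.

o_n = [0.6146, 0.3821, -0.0506]
J₁: ẑ×o_n = [-0.3821, 0.6146, 0.0000], ω = ẑ
J2: z=[0.9135, 0.4067, 0.0000] o=[-0.2806, 0.6303, 0.5700] → [-0.2524, 0.5670, -0.5910, 0.9135, 0.4067, 0.0000]
J3: z=[0.1189, -0.2671, -0.9563] o=[0.4878, 0.3549, 0.7425] → [0.2378, -0.0270, 0.0371, 0.1189, -0.2671, -0.9563]
J4: z=[0.1189, -0.2671, -0.9563] o=[0.4151, -0.1932, 0.4683] → [0.6887, -0.1291, 0.1217, 0.1189, -0.2671, -0.9563]
J5: z=[-0.1221, 0.9519, -0.2810] o=[1.1147, -0.0866, 0.5255] → [-0.4167, 0.0702, 0.4188, -0.1221, 0.9519, -0.2810]
J6: z=[0.7004, -0.1180, -0.7040] o=[0.6717, -0.2647, 0.1146] → [0.4748, 0.1558, 0.4463, 0.7004, -0.1180, -0.7040]
V = J·q̇ = [-0.3986, 0.6039, -0.0387, 0.4136, 0.7471, 0.3167]

-0.3986 0.6039 -0.0387 0.4136 0.7471 0.3167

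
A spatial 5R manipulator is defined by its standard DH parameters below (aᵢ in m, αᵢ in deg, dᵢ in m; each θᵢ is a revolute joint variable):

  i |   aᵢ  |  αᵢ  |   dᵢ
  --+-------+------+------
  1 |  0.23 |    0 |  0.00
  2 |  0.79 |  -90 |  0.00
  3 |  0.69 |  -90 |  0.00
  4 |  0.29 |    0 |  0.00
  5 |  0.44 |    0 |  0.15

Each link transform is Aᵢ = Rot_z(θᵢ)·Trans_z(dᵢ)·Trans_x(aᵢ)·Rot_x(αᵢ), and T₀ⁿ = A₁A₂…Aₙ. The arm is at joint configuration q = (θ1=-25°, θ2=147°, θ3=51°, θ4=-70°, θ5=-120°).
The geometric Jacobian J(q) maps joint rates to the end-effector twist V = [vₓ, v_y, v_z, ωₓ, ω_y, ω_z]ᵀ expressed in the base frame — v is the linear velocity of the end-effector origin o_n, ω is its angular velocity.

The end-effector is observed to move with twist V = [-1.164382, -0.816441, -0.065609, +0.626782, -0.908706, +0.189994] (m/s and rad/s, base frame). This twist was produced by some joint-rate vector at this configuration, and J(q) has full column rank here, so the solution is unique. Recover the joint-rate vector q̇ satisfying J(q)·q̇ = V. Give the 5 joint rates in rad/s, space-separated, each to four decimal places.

o_n = [-0.4334, 0.5599, -0.3710]
J₁: ẑ×o_n = [-0.5599, -0.4334, 0.0000], ω = ẑ
J2: z=[0.0000, 0.0000, 1.0000] o=[0.2085, -0.0972, 0.0000] → [-0.6571, -0.6418, 0.0000, 0.0000, 0.0000, 1.0000]
J3: z=[-0.8480, -0.5299, 0.0000] o=[-0.2102, 0.5728, 0.0000] → [0.1966, -0.3146, -0.1074, -0.8480, -0.5299, 0.0000]
J4: z=[0.4118, -0.6591, -0.6293] o=[-0.4403, 0.9410, -0.5362] → [-0.3488, -0.0724, -0.1524, 0.4118, -0.6591, -0.6293]
J5: z=[0.4118, -0.6591, -0.6293] o=[-0.7045, 0.8495, -0.6133] → [-0.3420, -0.2704, 0.0594, 0.4118, -0.6591, -0.6293]
q̇ = J⁺·V = [0.4870, 0.5960, -0.0500, 0.7330, 0.6860]

0.4870 0.5960 -0.0500 0.7330 0.6860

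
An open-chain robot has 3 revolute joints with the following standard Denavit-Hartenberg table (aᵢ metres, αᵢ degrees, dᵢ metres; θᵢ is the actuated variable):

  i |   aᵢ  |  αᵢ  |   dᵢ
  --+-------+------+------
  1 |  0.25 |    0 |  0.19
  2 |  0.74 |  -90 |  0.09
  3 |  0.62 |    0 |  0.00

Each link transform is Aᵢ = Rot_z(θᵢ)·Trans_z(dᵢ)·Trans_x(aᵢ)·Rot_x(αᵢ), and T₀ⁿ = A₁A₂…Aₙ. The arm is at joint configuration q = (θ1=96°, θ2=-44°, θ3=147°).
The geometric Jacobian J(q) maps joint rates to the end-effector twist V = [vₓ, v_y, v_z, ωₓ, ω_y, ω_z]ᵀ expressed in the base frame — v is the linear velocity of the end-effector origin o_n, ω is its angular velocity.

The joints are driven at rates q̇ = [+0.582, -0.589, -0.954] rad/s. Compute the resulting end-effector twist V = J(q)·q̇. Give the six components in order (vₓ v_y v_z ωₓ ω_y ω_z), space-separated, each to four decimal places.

0.0548 0.2377 -0.4961 0.7518 -0.5873 -0.0070

o_n = [0.1093, 0.4220, -0.0577]
J₁: ẑ×o_n = [-0.4220, 0.1093, 0.0000], ω = ẑ
J2: z=[0.0000, 0.0000, 1.0000] o=[-0.0261, 0.2486, 0.1900] → [-0.1734, 0.1355, 0.0000, 0.0000, 0.0000, 1.0000]
J3: z=[-0.7880, 0.6157, 0.0000] o=[0.4295, 0.8318, 0.2800] → [-0.2079, -0.2661, 0.5200, -0.7880, 0.6157, 0.0000]
V = J·q̇ = [0.0548, 0.2377, -0.4961, 0.7518, -0.5873, -0.0070]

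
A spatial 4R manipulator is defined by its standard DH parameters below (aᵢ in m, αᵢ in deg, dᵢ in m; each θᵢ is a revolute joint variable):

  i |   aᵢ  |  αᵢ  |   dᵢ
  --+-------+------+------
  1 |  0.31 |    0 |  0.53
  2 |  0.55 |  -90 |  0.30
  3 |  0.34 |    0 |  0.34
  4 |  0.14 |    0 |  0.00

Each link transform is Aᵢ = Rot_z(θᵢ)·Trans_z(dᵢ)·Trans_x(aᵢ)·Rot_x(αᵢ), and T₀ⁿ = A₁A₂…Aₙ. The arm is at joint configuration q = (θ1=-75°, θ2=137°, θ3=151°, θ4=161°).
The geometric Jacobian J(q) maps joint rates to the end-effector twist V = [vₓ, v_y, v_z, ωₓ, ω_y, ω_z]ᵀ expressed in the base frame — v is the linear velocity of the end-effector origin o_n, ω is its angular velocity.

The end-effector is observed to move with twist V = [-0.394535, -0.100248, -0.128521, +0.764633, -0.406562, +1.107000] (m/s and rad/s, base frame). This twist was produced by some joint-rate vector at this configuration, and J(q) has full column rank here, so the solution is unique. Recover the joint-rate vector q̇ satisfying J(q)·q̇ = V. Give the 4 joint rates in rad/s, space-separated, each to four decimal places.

0.3620 0.7450 -0.7050 -0.1610

o_n = [-0.0574, 0.1660, 0.7692]
J₁: ẑ×o_n = [-0.1660, -0.0574, 0.0000], ω = ẑ
J2: z=[0.0000, 0.0000, 1.0000] o=[0.0802, -0.2994, 0.5300] → [-0.4654, -0.1376, 0.0000, 0.0000, 0.0000, 1.0000]
J3: z=[-0.8829, 0.4695, 0.0000] o=[0.3384, 0.1862, 0.8300] → [-0.0285, -0.0537, 0.2037, -0.8829, 0.4695, 0.0000]
J4: z=[-0.8829, 0.4695, 0.0000] o=[-0.1014, 0.0832, 0.6652] → [0.0488, 0.0919, -0.0937, -0.8829, 0.4695, 0.0000]
q̇ = J⁺·V = [0.3620, 0.7450, -0.7050, -0.1610]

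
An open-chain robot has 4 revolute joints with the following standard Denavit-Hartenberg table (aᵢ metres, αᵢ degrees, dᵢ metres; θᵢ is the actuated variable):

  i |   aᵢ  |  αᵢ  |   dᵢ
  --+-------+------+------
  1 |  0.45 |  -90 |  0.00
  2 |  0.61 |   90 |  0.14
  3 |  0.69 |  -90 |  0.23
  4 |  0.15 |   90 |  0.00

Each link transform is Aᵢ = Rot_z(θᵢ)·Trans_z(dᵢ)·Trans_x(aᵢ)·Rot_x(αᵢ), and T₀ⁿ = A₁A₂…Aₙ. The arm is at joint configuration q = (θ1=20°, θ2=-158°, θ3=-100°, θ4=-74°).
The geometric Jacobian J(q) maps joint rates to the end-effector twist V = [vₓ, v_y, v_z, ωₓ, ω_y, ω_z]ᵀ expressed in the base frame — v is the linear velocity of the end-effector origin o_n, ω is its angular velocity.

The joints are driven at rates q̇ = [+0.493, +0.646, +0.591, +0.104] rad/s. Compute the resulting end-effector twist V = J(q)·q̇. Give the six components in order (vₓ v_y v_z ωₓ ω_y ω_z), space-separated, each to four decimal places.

-0.1451 -0.2208 0.5423 -0.5120 0.4819 -0.0166

o_n = [0.0688, -0.5924, -0.1660]
J₁: ẑ×o_n = [0.5924, 0.0688, -0.0000], ω = ẑ
J2: z=[-0.3420, 0.9397, 0.0000] o=[0.4229, 0.1539, 0.0000] → [-0.1560, -0.0568, 0.5880, -0.3420, 0.9397, 0.0000]
J3: z=[-0.3520, -0.1281, -0.9272] o=[-0.1565, 0.0920, 0.2285] → [-0.5841, -0.3477, 0.2698, -0.3520, -0.1281, -0.9272]
J4: z=[-0.7986, -0.4755, 0.3689] o=[0.0993, -0.5380, -0.0296] → [0.0849, -0.1202, 0.0290, -0.7986, -0.4755, 0.3689]
V = J·q̇ = [-0.1451, -0.2208, 0.5423, -0.5120, 0.4819, -0.0166]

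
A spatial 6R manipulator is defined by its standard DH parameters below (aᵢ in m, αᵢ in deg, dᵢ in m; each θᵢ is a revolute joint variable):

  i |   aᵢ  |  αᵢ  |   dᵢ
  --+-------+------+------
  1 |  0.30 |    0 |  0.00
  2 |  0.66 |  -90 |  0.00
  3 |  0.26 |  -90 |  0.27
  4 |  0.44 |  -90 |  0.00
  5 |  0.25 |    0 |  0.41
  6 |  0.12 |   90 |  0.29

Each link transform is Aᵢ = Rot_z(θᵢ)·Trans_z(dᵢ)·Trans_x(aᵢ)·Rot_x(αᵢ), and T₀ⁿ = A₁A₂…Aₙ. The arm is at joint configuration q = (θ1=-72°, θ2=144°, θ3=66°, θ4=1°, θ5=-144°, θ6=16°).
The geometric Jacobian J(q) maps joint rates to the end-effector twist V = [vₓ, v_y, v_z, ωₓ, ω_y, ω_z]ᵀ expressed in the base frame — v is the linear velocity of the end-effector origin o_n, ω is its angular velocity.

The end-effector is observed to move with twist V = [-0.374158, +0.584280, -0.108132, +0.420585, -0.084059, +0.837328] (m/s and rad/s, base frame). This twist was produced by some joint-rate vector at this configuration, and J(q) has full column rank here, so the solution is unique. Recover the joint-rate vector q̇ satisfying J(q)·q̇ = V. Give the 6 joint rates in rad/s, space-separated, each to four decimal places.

o_n = [0.6918, 0.1581, -0.4743]
J₁: ẑ×o_n = [-0.1581, 0.6918, 0.0000], ω = ẑ
J2: z=[0.0000, 0.0000, 1.0000] o=[0.0927, -0.2853, 0.0000] → [-0.4434, 0.5991, 0.0000, 0.0000, 0.0000, 1.0000]
J3: z=[-0.9511, 0.3090, 0.0000] o=[0.2967, 0.3424, 0.0000] → [-0.1466, -0.4511, 0.0532, -0.9511, 0.3090, 0.0000]
J4: z=[-0.2823, -0.8688, -0.4067] o=[0.0726, 0.5264, -0.2375] → [0.0559, -0.3187, 0.6420, -0.2823, -0.8688, -0.4067]
J5: z=[0.9487, -0.3157, 0.0159] o=[0.1351, 0.6942, -0.6394] → [-0.0436, -0.1478, -0.3329, 0.9487, -0.3157, 0.0159]
J6: z=[0.9487, -0.3157, 0.0159] o=[0.4539, 0.3599, -0.5079] → [-0.0074, -0.0281, -0.1164, 0.9487, -0.3157, 0.0159]
q̇ = J⁺·V = [-0.1480, 0.9600, -0.2660, -0.0560, 0.1820, -0.0220]

-0.1480 0.9600 -0.2660 -0.0560 0.1820 -0.0220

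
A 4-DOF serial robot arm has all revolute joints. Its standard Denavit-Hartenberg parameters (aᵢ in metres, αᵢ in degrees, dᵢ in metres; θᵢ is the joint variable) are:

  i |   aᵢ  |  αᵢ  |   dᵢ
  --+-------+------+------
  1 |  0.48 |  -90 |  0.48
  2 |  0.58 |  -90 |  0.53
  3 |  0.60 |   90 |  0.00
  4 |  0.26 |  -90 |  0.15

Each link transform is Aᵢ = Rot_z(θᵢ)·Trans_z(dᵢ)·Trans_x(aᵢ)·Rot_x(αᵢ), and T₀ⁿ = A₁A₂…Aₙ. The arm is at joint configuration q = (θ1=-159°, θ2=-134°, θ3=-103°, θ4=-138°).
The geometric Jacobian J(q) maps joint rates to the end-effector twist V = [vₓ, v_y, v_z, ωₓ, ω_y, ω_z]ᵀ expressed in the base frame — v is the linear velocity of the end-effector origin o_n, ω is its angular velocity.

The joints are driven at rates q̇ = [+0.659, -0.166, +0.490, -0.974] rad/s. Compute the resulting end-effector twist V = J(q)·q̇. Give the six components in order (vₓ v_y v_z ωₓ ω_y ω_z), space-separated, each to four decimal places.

o_n = [0.2106, -0.8753, 0.6054]
J₁: ẑ×o_n = [0.8753, 0.2106, -0.0000], ω = ẑ
J2: z=[0.3584, -0.9336, 0.0000] o=[-0.4481, -0.1720, 0.4800] → [-0.1171, -0.0449, 0.3630, 0.3584, -0.9336, 0.0000]
J3: z=[-0.6716, -0.2578, 0.6947] o=[0.1180, -0.5224, 0.8972] → [0.3203, -0.1316, 0.2608, -0.6716, -0.2578, 0.6947]
J4: z=[-0.7125, -0.0326, -0.7009] o=[0.2399, -1.1018, 0.8001] → [0.1651, -0.1182, -0.1624, -0.7125, -0.0326, -0.7009]
V = J·q̇ = [0.5924, 0.1969, 0.2257, 0.3054, 0.0604, 1.6821]

0.5924 0.1969 0.2257 0.3054 0.0604 1.6821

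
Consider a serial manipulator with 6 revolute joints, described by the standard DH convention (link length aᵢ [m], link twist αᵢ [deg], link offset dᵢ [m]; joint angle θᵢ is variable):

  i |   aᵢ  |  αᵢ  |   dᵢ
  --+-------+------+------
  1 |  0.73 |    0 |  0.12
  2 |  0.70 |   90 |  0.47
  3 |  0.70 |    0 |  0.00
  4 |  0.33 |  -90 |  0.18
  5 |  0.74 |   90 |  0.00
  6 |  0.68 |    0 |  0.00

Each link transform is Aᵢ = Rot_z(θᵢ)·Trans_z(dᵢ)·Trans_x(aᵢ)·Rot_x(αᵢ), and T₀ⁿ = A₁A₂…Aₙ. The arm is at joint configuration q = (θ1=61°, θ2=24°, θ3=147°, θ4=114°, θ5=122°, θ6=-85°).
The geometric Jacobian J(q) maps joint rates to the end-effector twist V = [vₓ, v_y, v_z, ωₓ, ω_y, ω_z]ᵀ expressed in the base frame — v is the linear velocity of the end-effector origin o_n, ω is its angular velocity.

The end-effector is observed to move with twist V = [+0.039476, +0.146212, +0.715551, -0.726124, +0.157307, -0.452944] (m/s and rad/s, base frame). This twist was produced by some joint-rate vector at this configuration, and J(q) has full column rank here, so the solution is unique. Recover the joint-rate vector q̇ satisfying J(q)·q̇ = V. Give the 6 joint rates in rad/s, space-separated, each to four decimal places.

o_n = [-0.1892, 0.1424, 1.1696]
J₁: ẑ×o_n = [-0.1424, -0.1892, 0.0000], ω = ẑ
J2: z=[0.0000, 0.0000, 1.0000] o=[0.3539, 0.6385, 0.1200] → [0.4961, -0.5431, 0.0000, 0.0000, 0.0000, 1.0000]
J3: z=[0.9962, -0.0872, 0.0000] o=[0.4149, 1.3358, 0.5900] → [-0.0505, -0.5774, -1.2415, 0.9962, -0.0872, 0.0000]
J4: z=[0.9962, -0.0872, 0.0000] o=[0.3638, 0.7510, 0.9712] → [-0.0173, -0.1976, -0.6544, 0.9962, -0.0872, 0.0000]
J5: z=[0.0861, 0.9839, -0.1564] o=[0.5386, 0.6839, 0.6453] → [0.4312, 0.0687, 0.6695, 0.0861, 0.9839, -0.1564]
J6: z=[-0.5395, -0.0860, -0.8376] o=[-0.0813, 0.7997, 1.0326] → [-0.5623, 0.1643, 0.3453, -0.5395, -0.0860, -0.8376]
q̇ = J⁺·V = [-0.3740, 0.3540, -0.2160, -0.2630, 0.1600, 0.4870]

-0.3740 0.3540 -0.2160 -0.2630 0.1600 0.4870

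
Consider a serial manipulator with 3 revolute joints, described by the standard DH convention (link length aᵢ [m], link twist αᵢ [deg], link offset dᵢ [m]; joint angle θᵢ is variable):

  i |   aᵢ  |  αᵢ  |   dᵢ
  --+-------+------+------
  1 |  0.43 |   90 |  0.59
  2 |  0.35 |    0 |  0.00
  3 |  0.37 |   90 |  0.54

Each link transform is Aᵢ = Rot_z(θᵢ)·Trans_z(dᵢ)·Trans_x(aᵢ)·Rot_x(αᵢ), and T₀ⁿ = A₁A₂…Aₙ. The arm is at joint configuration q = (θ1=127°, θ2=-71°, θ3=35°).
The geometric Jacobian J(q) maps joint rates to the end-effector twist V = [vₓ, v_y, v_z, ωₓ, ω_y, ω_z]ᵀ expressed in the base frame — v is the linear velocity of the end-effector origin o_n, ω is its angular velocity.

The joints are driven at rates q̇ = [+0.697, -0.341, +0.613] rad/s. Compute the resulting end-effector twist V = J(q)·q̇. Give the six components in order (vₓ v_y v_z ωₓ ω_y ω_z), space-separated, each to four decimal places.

o_n = [-0.0762, 0.9985, 0.0416]
J₁: ẑ×o_n = [-0.9985, -0.0762, 0.0000], ω = ẑ
J2: z=[0.7986, 0.6018, 0.0000] o=[-0.2588, 0.3434, 0.5900] → [-0.3300, 0.4380, 0.4133, 0.7986, 0.6018, 0.0000]
J3: z=[0.7986, 0.6018, 0.0000] o=[-0.3274, 0.4344, 0.2591] → [-0.1309, 0.1737, 0.2993, 0.7986, 0.6018, 0.0000]
V = J·q̇ = [-0.6636, -0.0960, 0.0426, 0.2172, 0.1637, 0.6970]

-0.6636 -0.0960 0.0426 0.2172 0.1637 0.6970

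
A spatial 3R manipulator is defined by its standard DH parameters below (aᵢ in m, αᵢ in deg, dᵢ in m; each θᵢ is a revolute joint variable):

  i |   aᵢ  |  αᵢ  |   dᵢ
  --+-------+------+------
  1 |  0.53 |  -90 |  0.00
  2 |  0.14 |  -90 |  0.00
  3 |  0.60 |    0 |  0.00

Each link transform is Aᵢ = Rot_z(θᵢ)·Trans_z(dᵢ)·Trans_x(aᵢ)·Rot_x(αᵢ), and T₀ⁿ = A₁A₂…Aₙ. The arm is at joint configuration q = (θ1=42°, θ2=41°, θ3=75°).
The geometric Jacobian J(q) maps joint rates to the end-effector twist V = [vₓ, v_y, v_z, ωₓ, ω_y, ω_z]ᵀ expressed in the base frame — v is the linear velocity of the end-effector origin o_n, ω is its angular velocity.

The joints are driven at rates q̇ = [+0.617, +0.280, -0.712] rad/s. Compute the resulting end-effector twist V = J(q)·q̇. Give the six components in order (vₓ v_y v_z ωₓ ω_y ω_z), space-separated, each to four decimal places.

0.0721 0.8387 -0.3331 0.1598 0.5206 1.1544

o_n = [0.9473, 0.0731, -0.1937]
J₁: ẑ×o_n = [-0.0731, 0.9473, 0.0000], ω = ẑ
J2: z=[-0.6691, 0.7431, 0.0000] o=[0.3939, 0.3546, 0.0000] → [-0.1440, -0.1296, -0.2229, -0.6691, 0.7431, 0.0000]
J3: z=[-0.4875, -0.4390, -0.7547] o=[0.4724, 0.4253, -0.0918] → [-0.2211, -0.4081, 0.3802, -0.4875, -0.4390, -0.7547]
V = J·q̇ = [0.0721, 0.8387, -0.3331, 0.1598, 0.5206, 1.1544]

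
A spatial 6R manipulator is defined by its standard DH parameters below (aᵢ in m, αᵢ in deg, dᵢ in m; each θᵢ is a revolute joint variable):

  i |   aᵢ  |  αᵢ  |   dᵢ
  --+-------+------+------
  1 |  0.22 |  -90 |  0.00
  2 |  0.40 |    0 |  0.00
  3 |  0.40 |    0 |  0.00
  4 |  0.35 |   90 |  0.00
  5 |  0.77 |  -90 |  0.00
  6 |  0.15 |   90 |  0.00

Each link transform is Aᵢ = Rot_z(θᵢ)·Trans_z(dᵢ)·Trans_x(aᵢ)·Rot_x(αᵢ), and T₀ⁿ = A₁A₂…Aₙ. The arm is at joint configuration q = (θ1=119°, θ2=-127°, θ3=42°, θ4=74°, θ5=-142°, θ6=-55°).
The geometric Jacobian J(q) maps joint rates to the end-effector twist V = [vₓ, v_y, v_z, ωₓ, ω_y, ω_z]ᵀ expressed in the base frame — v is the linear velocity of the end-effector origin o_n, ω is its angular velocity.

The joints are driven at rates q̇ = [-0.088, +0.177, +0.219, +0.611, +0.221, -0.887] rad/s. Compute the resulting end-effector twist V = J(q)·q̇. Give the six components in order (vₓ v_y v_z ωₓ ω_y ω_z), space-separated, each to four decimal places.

-0.1529 0.3853 0.4868 -1.2117 -1.3328 0.0247

o_n = [0.6199, -0.0313, 0.7766]
J₁: ẑ×o_n = [0.0313, 0.6199, -0.0000], ω = ẑ
J2: z=[-0.8746, -0.4848, 0.0000] o=[-0.1067, 0.1924, 0.0000] → [-0.3765, 0.6792, 0.5479, -0.8746, -0.4848, 0.0000]
J3: z=[-0.8746, -0.4848, 0.0000] o=[0.0100, -0.0181, 0.3195] → [-0.2216, 0.3998, 0.3072, -0.8746, -0.4848, 0.0000]
J4: z=[-0.8746, -0.4848, 0.0000] o=[-0.0069, 0.0124, 0.7179] → [-0.0285, 0.0513, 0.3420, -0.8746, -0.4848, 0.0000]
J5: z=[0.0925, -0.1669, 0.9816] o=[-0.1734, 0.3129, 0.7847] → [0.3392, 0.7795, 0.1006, 0.0925, -0.1669, 0.9816]
J6: z=[0.3962, 0.9106, 0.1175] o=[0.5300, 0.0217, 0.6689] → [0.1043, -0.0321, -0.1029, 0.3962, 0.9106, 0.1175]
V = J·q̇ = [-0.1529, 0.3853, 0.4868, -1.2117, -1.3328, 0.0247]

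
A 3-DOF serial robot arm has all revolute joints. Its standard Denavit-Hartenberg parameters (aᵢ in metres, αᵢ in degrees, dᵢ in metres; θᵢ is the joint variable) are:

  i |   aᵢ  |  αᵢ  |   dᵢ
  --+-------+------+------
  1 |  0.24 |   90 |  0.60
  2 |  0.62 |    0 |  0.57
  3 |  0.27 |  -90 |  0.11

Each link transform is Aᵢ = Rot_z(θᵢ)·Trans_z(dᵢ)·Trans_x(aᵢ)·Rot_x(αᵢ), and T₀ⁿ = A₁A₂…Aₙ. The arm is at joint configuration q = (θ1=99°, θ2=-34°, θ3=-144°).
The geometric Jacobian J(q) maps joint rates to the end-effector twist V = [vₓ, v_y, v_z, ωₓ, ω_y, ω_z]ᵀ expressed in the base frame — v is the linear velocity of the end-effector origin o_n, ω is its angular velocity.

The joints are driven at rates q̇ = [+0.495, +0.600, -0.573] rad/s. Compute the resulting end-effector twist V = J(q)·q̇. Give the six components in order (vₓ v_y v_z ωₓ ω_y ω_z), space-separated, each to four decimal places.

o_n = [0.5959, 0.5846, 0.2439]
J₁: ẑ×o_n = [-0.5846, 0.5959, 0.0000], ω = ẑ
J2: z=[0.9877, 0.1564, 0.0000] o=[-0.0375, 0.2370, 0.6000] → [-0.0557, 0.3517, 0.2442, 0.9877, 0.1564, 0.0000]
J3: z=[0.9877, 0.1564, 0.0000] o=[0.4450, 0.8339, 0.2533] → [-0.0015, 0.0093, -0.2698, 0.9877, 0.1564, 0.0000]
V = J·q̇ = [-0.3219, 0.5007, 0.3011, 0.0267, 0.0042, 0.4950]

-0.3219 0.5007 0.3011 0.0267 0.0042 0.4950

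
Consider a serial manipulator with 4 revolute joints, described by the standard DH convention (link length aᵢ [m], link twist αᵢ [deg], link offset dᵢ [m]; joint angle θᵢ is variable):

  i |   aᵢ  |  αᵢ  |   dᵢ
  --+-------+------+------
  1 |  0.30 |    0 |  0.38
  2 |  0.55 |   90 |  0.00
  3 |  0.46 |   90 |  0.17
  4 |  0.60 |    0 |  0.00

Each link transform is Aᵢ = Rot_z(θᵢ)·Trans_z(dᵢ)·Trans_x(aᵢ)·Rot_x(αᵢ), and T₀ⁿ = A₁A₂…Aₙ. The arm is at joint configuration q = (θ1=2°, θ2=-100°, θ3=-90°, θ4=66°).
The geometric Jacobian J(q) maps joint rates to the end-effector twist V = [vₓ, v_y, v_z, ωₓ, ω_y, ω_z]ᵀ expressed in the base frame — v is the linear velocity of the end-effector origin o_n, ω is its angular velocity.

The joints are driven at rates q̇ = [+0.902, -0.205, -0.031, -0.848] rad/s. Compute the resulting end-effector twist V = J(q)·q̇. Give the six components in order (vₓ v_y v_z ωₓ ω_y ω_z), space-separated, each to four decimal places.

0.5085 -0.2858 -0.4648 -0.0873 -0.8441 0.6970

o_n = [-0.4879, -0.4342, -0.3240]
J₁: ẑ×o_n = [0.4342, -0.4879, 0.0000], ω = ẑ
J2: z=[0.0000, 0.0000, 1.0000] o=[0.2998, 0.0105, 0.3800] → [0.4447, -0.7877, 0.0000, 0.0000, 0.0000, 1.0000]
J3: z=[-0.9903, 0.1392, 0.0000] o=[0.2233, -0.5342, 0.3800] → [-0.0980, -0.6972, 0.0000, -0.9903, 0.1392, 0.0000]
J4: z=[0.1392, 0.9903, -0.0000] o=[0.0549, -0.5105, -0.0800] → [-0.2417, 0.0340, 0.5481, 0.1392, 0.9903, -0.0000]
V = J·q̇ = [0.5085, -0.2858, -0.4648, -0.0873, -0.8441, 0.6970]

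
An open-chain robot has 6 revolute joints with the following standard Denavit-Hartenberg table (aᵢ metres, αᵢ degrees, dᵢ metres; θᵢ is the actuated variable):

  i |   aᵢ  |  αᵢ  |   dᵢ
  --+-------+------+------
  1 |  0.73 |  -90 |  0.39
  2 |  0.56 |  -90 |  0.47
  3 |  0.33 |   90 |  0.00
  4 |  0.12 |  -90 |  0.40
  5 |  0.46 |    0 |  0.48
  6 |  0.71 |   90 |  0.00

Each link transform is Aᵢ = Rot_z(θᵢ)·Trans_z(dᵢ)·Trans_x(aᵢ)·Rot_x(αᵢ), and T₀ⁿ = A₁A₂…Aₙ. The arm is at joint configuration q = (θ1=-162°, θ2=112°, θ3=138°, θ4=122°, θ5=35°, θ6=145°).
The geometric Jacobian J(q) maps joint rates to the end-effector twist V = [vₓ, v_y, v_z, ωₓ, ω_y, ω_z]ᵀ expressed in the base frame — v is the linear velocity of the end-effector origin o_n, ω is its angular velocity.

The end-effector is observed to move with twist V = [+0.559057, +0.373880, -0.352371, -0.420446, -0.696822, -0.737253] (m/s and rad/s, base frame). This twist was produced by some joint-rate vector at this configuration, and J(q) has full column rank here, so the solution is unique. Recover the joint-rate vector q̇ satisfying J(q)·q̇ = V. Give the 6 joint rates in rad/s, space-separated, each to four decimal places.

0.2620 0.8090 -0.7370 0.6710 -0.3420 0.7340

o_n = [-0.7490, -0.6059, -0.3520]
J₁: ẑ×o_n = [0.6059, -0.7490, 0.0000], ω = ẑ
J2: z=[0.3090, -0.9511, 0.0000] o=[-0.6943, -0.2256, 0.3900] → [0.7056, 0.2293, -0.1696, 0.3090, -0.9511, 0.0000]
J3: z=[0.8818, 0.2865, 0.3746] o=[-0.3495, -0.6078, -0.1292] → [-0.0645, 0.0468, 0.1161, 0.8818, 0.2865, 0.3746]
J4: z=[0.0087, 0.7842, -0.6204] o=[-0.5051, -0.4261, 0.0982] → [-0.4645, 0.1552, 0.1897, 0.0087, 0.7842, -0.6204]
J5: z=[-0.0674, -0.6186, -0.7828] o=[-0.3819, -0.1183, -0.1557] → [-0.2603, 0.2741, -0.1942, -0.0674, -0.6186, -0.7828]
J6: z=[-0.0674, -0.6186, -0.7828] o=[-0.0406, -0.6404, -0.3857] → [0.0062, 0.5568, -0.4405, -0.0674, -0.6186, -0.7828]
q̇ = J⁺·V = [0.2620, 0.8090, -0.7370, 0.6710, -0.3420, 0.7340]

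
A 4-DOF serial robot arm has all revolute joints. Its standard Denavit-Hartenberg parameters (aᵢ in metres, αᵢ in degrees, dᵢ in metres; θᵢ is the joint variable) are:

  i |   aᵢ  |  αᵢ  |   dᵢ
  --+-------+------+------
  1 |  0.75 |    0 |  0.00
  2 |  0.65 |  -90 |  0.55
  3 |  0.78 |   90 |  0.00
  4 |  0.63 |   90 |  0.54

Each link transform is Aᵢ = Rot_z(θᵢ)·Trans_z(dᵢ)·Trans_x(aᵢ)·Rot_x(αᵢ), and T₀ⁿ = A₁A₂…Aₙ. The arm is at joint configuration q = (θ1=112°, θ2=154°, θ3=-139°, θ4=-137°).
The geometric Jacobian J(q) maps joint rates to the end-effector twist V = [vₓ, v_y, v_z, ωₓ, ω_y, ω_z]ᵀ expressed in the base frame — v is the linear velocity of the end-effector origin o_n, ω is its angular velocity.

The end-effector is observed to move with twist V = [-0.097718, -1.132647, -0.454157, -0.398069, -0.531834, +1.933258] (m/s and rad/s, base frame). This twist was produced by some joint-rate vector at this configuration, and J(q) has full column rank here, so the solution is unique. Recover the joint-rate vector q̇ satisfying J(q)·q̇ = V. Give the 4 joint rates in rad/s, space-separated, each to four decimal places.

0.7140 0.5770 -0.3600 -0.8510

o_n = [-0.7134, 0.6707, 0.3519]
J₁: ẑ×o_n = [-0.6707, -0.7134, 0.0000], ω = ẑ
J2: z=[0.0000, 0.0000, 1.0000] o=[-0.2810, 0.6954, 0.0000] → [0.0247, -0.4324, 0.0000, 0.0000, 0.0000, 1.0000]
J3: z=[0.9976, -0.0698, 0.0000] o=[-0.3263, 0.0470, 0.5500] → [0.0138, 0.1976, 0.5952, 0.9976, -0.0698, 0.0000]
J4: z=[0.0458, 0.6545, -0.7547] o=[-0.2852, 0.6342, 1.0617] → [-0.4370, 0.3556, 0.2819, 0.0458, 0.6545, -0.7547]
q̇ = J⁺·V = [0.7140, 0.5770, -0.3600, -0.8510]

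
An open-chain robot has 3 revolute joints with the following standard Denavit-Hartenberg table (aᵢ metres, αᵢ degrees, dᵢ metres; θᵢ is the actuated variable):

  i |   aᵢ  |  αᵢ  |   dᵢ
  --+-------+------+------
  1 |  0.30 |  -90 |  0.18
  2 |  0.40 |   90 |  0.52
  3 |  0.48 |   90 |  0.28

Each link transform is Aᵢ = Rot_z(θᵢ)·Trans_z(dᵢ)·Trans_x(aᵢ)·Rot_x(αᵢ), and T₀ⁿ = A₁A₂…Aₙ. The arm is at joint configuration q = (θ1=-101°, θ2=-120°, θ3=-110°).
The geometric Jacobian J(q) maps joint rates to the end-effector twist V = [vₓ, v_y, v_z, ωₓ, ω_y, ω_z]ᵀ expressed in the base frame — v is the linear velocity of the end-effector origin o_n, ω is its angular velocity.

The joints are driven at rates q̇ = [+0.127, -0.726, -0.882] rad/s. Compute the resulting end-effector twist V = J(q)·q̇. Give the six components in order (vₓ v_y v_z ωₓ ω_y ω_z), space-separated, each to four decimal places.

0.1072 -0.1671 -0.6062 -0.8584 -0.6113 0.5680

o_n = [0.0792, 0.0461, 0.2442]
J₁: ẑ×o_n = [-0.0461, 0.0792, 0.0000], ω = ẑ
J2: z=[0.9816, -0.1908, 0.0000] o=[-0.0572, -0.2945, 0.1800] → [-0.0123, -0.0631, 0.3604, 0.9816, -0.1908, 0.0000]
J3: z=[0.1652, 0.8501, -0.5000] o=[0.4914, -0.1974, 0.5264] → [-0.1181, 0.2527, 0.3906, 0.1652, 0.8501, -0.5000]
V = J·q̇ = [0.1072, -0.1671, -0.6062, -0.8584, -0.6113, 0.5680]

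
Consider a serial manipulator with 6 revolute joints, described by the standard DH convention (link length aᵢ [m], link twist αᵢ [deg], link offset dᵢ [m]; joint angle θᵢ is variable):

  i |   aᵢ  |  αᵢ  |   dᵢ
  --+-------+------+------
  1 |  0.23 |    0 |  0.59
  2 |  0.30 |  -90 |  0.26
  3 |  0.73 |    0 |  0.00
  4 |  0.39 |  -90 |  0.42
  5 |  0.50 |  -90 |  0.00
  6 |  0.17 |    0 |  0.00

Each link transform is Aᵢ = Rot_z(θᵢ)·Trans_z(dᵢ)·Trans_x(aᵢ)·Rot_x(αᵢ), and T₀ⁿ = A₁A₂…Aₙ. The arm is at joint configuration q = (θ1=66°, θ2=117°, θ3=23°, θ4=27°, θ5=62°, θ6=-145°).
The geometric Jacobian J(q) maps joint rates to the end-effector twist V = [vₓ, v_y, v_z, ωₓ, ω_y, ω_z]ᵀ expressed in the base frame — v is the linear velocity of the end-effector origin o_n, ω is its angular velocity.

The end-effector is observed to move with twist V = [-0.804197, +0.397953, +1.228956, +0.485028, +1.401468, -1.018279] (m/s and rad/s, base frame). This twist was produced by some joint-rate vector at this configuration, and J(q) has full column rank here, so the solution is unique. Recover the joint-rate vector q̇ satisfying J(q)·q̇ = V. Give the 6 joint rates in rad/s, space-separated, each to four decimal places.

-0.2080 -0.0530 -0.8180 -0.6740 0.9140 -0.2510

o_n = [-1.1562, 0.0430, 0.0736]
J₁: ẑ×o_n = [-0.0430, -1.1562, 0.0000], ω = ẑ
J2: z=[0.0000, 0.0000, 1.0000] o=[0.0935, 0.2101, 0.5900] → [0.1671, -1.2498, 0.0000, 0.0000, 0.0000, 1.0000]
J3: z=[0.0523, -0.9986, 0.0000] o=[-0.2060, 0.1944, 0.8500] → [0.7753, 0.0406, -0.9568, 0.0523, -0.9986, 0.0000]
J4: z=[0.0523, -0.9986, 0.0000] o=[-0.8771, 0.1592, 0.5648] → [0.4905, 0.0257, -0.2849, 0.0523, -0.9986, 0.0000]
J5: z=[0.7650, 0.0401, -0.6428] o=[-1.1054, -0.2733, 0.2660] → [0.1956, 0.1798, 0.2440, 0.7650, 0.0401, -0.6428]
J6: z=[0.5422, 0.4985, 0.6764] o=[-1.2792, 0.1597, 0.0862] → [0.0726, 0.0900, -0.1246, 0.5422, 0.4985, 0.6764]
q̇ = J⁺·V = [-0.2080, -0.0530, -0.8180, -0.6740, 0.9140, -0.2510]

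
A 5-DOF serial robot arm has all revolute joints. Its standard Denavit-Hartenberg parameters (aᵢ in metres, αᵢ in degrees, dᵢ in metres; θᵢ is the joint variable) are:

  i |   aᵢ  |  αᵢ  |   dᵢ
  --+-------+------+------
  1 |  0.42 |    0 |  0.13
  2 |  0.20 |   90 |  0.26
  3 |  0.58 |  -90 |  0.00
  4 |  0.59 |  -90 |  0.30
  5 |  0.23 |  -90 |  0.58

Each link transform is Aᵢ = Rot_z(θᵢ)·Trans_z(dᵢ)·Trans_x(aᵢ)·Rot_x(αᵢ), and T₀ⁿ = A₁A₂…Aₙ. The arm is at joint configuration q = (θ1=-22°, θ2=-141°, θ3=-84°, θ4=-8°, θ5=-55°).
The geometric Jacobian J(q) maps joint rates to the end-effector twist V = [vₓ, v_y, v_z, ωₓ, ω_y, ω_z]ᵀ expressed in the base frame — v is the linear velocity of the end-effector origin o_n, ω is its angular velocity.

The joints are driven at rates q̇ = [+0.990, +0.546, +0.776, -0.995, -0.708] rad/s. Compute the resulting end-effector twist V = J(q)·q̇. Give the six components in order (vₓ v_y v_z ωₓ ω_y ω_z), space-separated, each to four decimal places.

-0.1018 -0.2172 0.1607 0.5243 1.7049 1.5300

o_n = [-0.2653, -0.8530, -0.9270]
J₁: ẑ×o_n = [0.8530, -0.2653, 0.0000], ω = ẑ
J2: z=[0.0000, 0.0000, 1.0000] o=[0.3894, -0.1573, 0.1300] → [0.6957, -0.6547, 0.0000, 0.0000, 0.0000, 1.0000]
J3: z=[-0.2924, 0.9563, 0.0000] o=[0.1982, -0.2158, 0.3900] → [-1.2595, -0.3851, 0.6295, -0.2924, 0.9563, 0.0000]
J4: z=[-0.9511, -0.2908, 0.1045] o=[0.1402, -0.2335, -0.1868] → [0.2800, -0.7464, 0.4713, -0.9511, -0.2908, 0.1045]
J5: z=[0.2756, -0.9513, -0.1384] o=[-0.2276, -0.2601, -0.7365] → [0.0992, 0.0577, -0.1993, 0.2756, -0.9513, -0.1384]
V = J·q̇ = [-0.1018, -0.2172, 0.1607, 0.5243, 1.7049, 1.5300]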